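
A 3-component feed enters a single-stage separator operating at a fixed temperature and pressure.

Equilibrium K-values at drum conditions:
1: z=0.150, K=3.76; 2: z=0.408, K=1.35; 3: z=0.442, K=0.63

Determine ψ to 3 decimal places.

Rachford–Rice: g(ψ) = Σ zᵢ(Kᵢ−1)/(1+ψ(Kᵢ−1)) = 0.
Check two-phase: ΣzᵢKᵢ = 1.393 > 1 and Σzᵢ/Kᵢ = 1.044 > 1, so g(0) = 0.393 > 0 and g(1) = -0.044 < 0.
Newton–Raphson from ψ = 0.5:
  ψ = 0.500: g = 0.0948, g' = -0.329 → ψ = 0.788
  ψ = 0.788: g = 0.0114, g' = -0.265 → ψ = 0.831
  ψ = 0.831: g = 0.0001, g' = -0.261 → ψ = 0.832
Converged at ψ = 0.832.

ψ = 0.832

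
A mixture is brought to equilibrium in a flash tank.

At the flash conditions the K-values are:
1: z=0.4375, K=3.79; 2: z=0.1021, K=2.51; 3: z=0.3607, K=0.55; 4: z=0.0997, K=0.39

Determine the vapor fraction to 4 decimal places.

Let ψ = V/F and solve Σ zᵢ(Kᵢ−1)/(1+ψ(Kᵢ−1)) = 0.
Feasibility: ΣzᵢKᵢ = 2.1517, Σzᵢ/Kᵢ = 1.0676 — both > 1, two phases present.
Newton iteration, ψ⁰ = 0.5:
  ψ = 0.5000: g = 0.30056, g' = -0.8677 → ψ = 0.8464
  ψ = 0.8464: g = 0.04291, g' = -0.6954 → ψ = 0.9081
  ψ = 0.9081: g = -0.00036, g' = -0.7095 → ψ = 0.9076
Converged at ψ = 0.9076.

ψ = 0.9076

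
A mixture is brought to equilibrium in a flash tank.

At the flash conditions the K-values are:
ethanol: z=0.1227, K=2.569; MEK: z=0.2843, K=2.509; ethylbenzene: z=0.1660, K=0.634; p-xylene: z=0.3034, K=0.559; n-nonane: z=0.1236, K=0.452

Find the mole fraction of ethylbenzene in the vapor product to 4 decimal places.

y_ethylbenzene = 0.1303

Material balance + equilibrium reduce to Σ zᵢ(Kᵢ−1)/(1+V/F(Kᵢ−1)) = 0.
g(0) = ΣzᵢKᵢ − 1 = 0.3592 and g(1) = 1 − Σzᵢ/Kᵢ = -0.2391, so a root lies in (0, 1).
Newton iteration, V/F⁰ = 0.5:
  V/F = 0.5000: g = 0.01309, g' = -0.5060 → V/F = 0.5259
  V/F = 0.5259: g = 0.00009, g' = -0.4993 → V/F = 0.5261
Converged at V/F = 0.5261.
Compositions from xᵢ = zᵢ/(1+V/F(Kᵢ−1)), yᵢ = Kᵢxᵢ:
  ethanol: x = 0.0672, y = 0.1727
  MEK: x = 0.1585, y = 0.3976
  ethylbenzene: x = 0.2056, y = 0.1303
  p-xylene: x = 0.3950, y = 0.2208
  n-nonane: x = 0.1737, y = 0.0785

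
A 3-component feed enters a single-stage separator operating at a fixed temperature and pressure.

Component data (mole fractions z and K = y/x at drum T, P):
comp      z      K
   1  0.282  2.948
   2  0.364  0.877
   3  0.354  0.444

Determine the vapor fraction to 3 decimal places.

ψ = 0.416

Let ψ = V/F and solve Σ zᵢ(Kᵢ−1)/(1+ψ(Kᵢ−1)) = 0.
Check two-phase: ΣzᵢKᵢ = 1.308 > 1 and Σzᵢ/Kᵢ = 1.308 > 1, so g(0) = 0.308 > 0 and g(1) = -0.308 < 0.
Iterate (Newton) starting at ψ = 0.5:
  ψ = 0.500: g = -0.0420, g' = -0.491 → ψ = 0.414
  ψ = 0.414: g = 0.0011, g' = -0.519 → ψ = 0.416
Converged at ψ = 0.416.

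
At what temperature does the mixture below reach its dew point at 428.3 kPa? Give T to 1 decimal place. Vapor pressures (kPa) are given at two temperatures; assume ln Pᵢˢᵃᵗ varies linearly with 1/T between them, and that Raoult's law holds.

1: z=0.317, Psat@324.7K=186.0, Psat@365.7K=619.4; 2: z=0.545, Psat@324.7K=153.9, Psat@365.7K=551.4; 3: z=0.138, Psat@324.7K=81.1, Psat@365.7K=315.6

T = 359.1 K

Dew-point temperature: Σzᵢ·P/Pᵢˢᵃᵗ(T) = 1. Interpolate ln Pᵢˢᵃᵗ = aᵢ + bᵢ/T.
  T = 324.7 K: ΣzᵢP/Pᵢˢᵃᵗ = 2.9755
  T = 365.7 K: ΣzᵢP/Pᵢˢᵃᵗ = 0.8298
  T = 345.2 K: ΣzᵢP/Pᵢˢᵃᵗ = 1.5123
  T = 355.4 K: ΣzᵢP/Pᵢˢᵃᵗ = 1.1121
  T = 360.5 K: ΣzᵢP/Pᵢˢᵃᵗ = 0.9600
  T = 357.9 K: ΣzᵢP/Pᵢˢᵃᵗ = 1.0342
Interpolating between 357.9 K and 360.5 K gives T ≈ 359.1 K.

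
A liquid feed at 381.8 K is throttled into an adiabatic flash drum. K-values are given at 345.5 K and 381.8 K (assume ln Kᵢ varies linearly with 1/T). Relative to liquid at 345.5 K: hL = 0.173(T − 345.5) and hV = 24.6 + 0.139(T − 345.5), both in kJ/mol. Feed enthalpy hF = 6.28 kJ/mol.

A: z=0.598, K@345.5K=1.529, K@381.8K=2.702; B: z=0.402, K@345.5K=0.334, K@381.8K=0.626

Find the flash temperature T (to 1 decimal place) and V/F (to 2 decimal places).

T = 347.8 K, V/F = 0.24

Adiabatic flash: solve Rachford–Rice at each trial T, then check hF = ψ·hV(T) + (1−ψ)·hL(T).
  T = 345.5 K: K = (1.529, 0.334), RR gives ψ = 0.138, H_out = 3.394 kJ/mol
  T = 381.8 K: K = (2.702, 0.626), RR gives ψ = 1.000, H_out = 29.646 kJ/mol
  T = 363.6 K: K = (2.060, 0.464), RR gives ψ = 0.737, H_out = 20.799 kJ/mol
  T = 354.6 K: K = (1.783, 0.396), RR gives ψ = 0.476, H_out = 13.141 kJ/mol
  T = 350.1 K: K = (1.654, 0.364), RR gives ψ = 0.326, H_out = 8.768 kJ/mol
  T = 347.8 K: K = (1.591, 0.349), RR gives ψ = 0.238, H_out = 6.234 kJ/mol
Linear interpolation between T = 347.8 (H_out = 6.234) and T = 350.1 (H_out = 8.768) on hF = 6.28 gives T ≈ 347.8 K, at which ψ = 0.24.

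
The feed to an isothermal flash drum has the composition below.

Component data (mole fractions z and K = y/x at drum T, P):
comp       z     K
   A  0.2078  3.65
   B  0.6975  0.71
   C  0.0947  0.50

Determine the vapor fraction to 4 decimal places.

ψ = 0.3564

Rachford–Rice: g(ψ) = Σ zᵢ(Kᵢ−1)/(1+ψ(Kᵢ−1)) = 0.
Feasibility: ΣzᵢKᵢ = 1.3010, Σzᵢ/Kᵢ = 1.2287 — both > 1, two phases present.
Newton iteration, ψ⁰ = 0.5:
  ψ = 0.5000: g = -0.06286, g' = -0.3923 → ψ = 0.3397
  ψ = 0.3397: g = 0.00835, g' = -0.5106 → ψ = 0.3561
  ψ = 0.3561: g = 0.00014, g' = -0.4943 → ψ = 0.3564
Converged at ψ = 0.3564.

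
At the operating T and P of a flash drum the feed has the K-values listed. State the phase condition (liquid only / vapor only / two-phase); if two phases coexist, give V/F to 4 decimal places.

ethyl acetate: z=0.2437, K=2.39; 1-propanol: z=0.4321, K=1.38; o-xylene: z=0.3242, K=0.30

two-phase, V/F = 0.4805

ΣzᵢKᵢ = 1.2760; Σzᵢ/Kᵢ = 1.4957.
Both exceed 1, so a two-phase solution exists.
Rachford–Rice: g(ψ) = Σ zᵢ(Kᵢ−1)/(1+ψ(Kᵢ−1)) = 0.
Newton iteration, ψ⁰ = 0.5:
  ψ = 0.5000: g = -0.01131, g' = -0.5839 → ψ = 0.4806
  ψ = 0.4806: g = -0.00009, g' = -0.5746 → ψ = 0.4805
Converged at ψ = 0.4805.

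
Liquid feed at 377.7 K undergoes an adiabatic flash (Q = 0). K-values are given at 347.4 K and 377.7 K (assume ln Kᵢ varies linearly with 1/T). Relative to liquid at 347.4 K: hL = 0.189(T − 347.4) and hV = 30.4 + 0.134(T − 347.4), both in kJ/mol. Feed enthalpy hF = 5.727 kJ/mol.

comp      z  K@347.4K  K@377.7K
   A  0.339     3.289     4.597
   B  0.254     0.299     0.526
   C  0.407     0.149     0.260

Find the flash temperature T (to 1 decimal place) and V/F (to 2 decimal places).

Adiabatic flash: solve Rachford–Rice at each trial T, then check hF = ψ·hV(T) + (1−ψ)·hL(T).
  T = 347.4 K: K = (3.289, 0.299, 0.149), RR gives ψ = 0.138, H_out = 4.198 kJ/mol
  T = 377.7 K: K = (4.597, 0.526, 0.260), RR gives ψ = 0.342, H_out = 15.550 kJ/mol
  T = 362.5 K: K = (3.914, 0.401, 0.199), RR gives ψ = 0.240, H_out = 9.949 kJ/mol
  T = 354.9 K: K = (3.592, 0.347, 0.173), RR gives ψ = 0.190, H_out = 7.112 kJ/mol
  T = 351.1 K: K = (3.437, 0.322, 0.160), RR gives ψ = 0.164, H_out = 5.654 kJ/mol
  T = 353.0 K: K = (3.514, 0.334, 0.166), RR gives ψ = 0.177, H_out = 6.387 kJ/mol
Linear interpolation between T = 351.1 (H_out = 5.654) and T = 353.0 (H_out = 6.387) on hF = 5.727 gives T ≈ 351.3 K, at which ψ = 0.17.

T = 351.3 K, V/F = 0.17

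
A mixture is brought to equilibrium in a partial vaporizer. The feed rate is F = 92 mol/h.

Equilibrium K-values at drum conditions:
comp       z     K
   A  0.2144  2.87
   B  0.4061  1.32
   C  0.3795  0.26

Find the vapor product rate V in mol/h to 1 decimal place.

V = 29.5 mol/h

Let ψ = V/F and solve Σ zᵢ(Kᵢ−1)/(1+ψ(Kᵢ−1)) = 0.
Check two-phase: ΣzᵢKᵢ = 1.2501 > 1 and Σzᵢ/Kᵢ = 1.8420 > 1, so g(0) = 0.2501 > 0 and g(1) = -0.8420 < 0.
Iterate (Newton) starting at ψ = 0.62:
  ψ = 0.6200: g = -0.22480, g' = -0.8993 → ψ = 0.3700
  ψ = 0.3700: g = -0.03356, g' = -0.6892 → ψ = 0.3213
  ψ = 0.3213: g = -0.00016, g' = -0.6844 → ψ = 0.3211
Converged at ψ = 0.3211.
Then V = ψ·F = 0.3211·92 = 29.5 mol/h and L = F − V = 62.5 mol/h.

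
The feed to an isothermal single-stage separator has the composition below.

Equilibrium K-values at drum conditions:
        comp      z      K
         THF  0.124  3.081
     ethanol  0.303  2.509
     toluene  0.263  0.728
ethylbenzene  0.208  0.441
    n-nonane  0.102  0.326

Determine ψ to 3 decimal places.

Let ψ = V/F and solve Σ zᵢ(Kᵢ−1)/(1+ψ(Kᵢ−1)) = 0.
Feasibility: ΣzᵢKᵢ = 1.459, Σzᵢ/Kᵢ = 1.307 — both > 1, two phases present.
Newton–Raphson from ψ = 0.68:
  ψ = 0.680: g = -0.0697, g' = -0.616 → ψ = 0.567
  ψ = 0.567: g = -0.0012, g' = -0.601 → ψ = 0.565
Converged at ψ = 0.565.

ψ = 0.565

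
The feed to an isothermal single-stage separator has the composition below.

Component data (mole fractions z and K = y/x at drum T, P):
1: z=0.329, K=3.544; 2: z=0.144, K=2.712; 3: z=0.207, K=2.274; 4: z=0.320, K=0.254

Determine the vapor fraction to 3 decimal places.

Iterate (Newton) starting at ψ = 0.46:
  ψ = 0.460: g = 0.3264, g' = -1.131 → ψ = 0.749
  ψ = 0.749: g = -0.0096, g' = -1.335 → ψ = 0.742
  ψ = 0.742: g = -0.0001, g' = -1.318 → ψ = 0.741
Converged at ψ = 0.741.

ψ = 0.741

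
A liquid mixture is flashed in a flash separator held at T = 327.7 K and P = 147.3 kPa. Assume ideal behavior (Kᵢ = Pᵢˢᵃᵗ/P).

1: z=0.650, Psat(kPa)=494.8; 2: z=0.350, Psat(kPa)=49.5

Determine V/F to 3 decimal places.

Raoult's law: Kᵢ = Pᵢˢᵃᵗ/P = Pᵢˢᵃᵗ/147.3.
  K_1 = 494.8/147.3 = 3.35913, K_2 = 49.5/147.3 = 0.33605
Rachford–Rice: g(V/F) = Σ zᵢ(Kᵢ−1)/(1+V/F(Kᵢ−1)) = 0.
Feasibility: ΣzᵢKᵢ = 2.301, Σzᵢ/Kᵢ = 1.235 — both > 1, two phases present.
Binary case is linear: z₁(K₁−1)(1+V/F(K₂−1)) + z₂(K₂−1)(1+V/F(K₁−1)) = 0
⇒ V/F = [z₁(K₁−1)+z₂(K₂−1)] / [−(K₁−1)(K₂−1)] = 1.3011/1.5663 = 0.831

V/F = 0.831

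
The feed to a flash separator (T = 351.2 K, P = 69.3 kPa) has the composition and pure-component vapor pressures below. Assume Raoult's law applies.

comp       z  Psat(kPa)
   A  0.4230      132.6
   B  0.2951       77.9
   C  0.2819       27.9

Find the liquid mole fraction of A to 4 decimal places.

x_A = 0.2650

Raoult's law: Kᵢ = Pᵢˢᵃᵗ/P = Pᵢˢᵃᵗ/69.3.
  K_A = 132.6/69.3 = 1.913420, K_B = 77.9/69.3 = 1.124098, K_C = 27.9/69.3 = 0.402597
Newton–Raphson from β = 0.5:
  β = 0.5000: g = 0.05958, g' = -0.3749 → β = 0.6589
  β = 0.6589: g = -0.00268, g' = -0.4151 → β = 0.6525
  β = 0.6525: g = -0.00001, g' = -0.4126 → β = 0.6524
Converged at β = 0.6524.
Compositions from xᵢ = zᵢ/(1+β(Kᵢ−1)), yᵢ = Kᵢxᵢ:
  A: x = 0.2650, y = 0.5071
  B: x = 0.2730, y = 0.3069
  C: x = 0.4620, y = 0.1860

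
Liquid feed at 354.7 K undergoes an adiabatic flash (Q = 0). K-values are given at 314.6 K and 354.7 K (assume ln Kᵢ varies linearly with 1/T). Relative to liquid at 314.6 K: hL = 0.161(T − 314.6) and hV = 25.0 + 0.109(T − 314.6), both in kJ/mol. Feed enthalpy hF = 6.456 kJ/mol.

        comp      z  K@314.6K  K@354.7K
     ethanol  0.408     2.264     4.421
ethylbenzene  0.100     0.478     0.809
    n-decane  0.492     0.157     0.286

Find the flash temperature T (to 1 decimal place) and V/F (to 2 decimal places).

T = 324.8 K, V/F = 0.20

Adiabatic flash: solve Rachford–Rice at each trial T, then check hF = ψ·hV(T) + (1−ψ)·hL(T).
  T = 314.6 K: K = (2.264, 0.478, 0.157), RR gives ψ = 0.048, H_out = 1.211 kJ/mol
  T = 354.7 K: K = (4.421, 0.809, 0.286), RR gives ψ = 0.459, H_out = 16.966 kJ/mol
  T = 334.6 K: K = (3.225, 0.631, 0.216), RR gives ψ = 0.299, H_out = 10.375 kJ/mol
  T = 324.6 K: K = (2.717, 0.552, 0.185), RR gives ψ = 0.194, H_out = 6.359 kJ/mol
  T = 329.6 K: K = (2.964, 0.591, 0.200), RR gives ψ = 0.250, H_out = 8.465 kJ/mol
  T = 327.1 K: K = (2.839, 0.571, 0.192), RR gives ψ = 0.223, H_out = 7.441 kJ/mol
  T = 325.9 K: K = (2.780, 0.562, 0.189), RR gives ψ = 0.209, H_out = 6.929 kJ/mol
Linear interpolation between T = 324.6 (H_out = 6.359) and T = 325.9 (H_out = 6.929) on hF = 6.456 gives T ≈ 324.8 K, at which ψ = 0.20.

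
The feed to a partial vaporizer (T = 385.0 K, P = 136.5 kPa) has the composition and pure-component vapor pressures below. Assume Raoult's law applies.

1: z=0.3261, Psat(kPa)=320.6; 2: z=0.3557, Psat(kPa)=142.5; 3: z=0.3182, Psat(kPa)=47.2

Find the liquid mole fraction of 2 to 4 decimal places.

Raoult's law: Kᵢ = Pᵢˢᵃᵗ/P = Pᵢˢᵃᵗ/136.5.
  K_1 = 320.6/136.5 = 2.348718, K_2 = 142.5/136.5 = 1.043956, K_3 = 47.2/136.5 = 0.345788
Let ψ = V/F and solve Σ zᵢ(Kᵢ−1)/(1+ψ(Kᵢ−1)) = 0.
g(0) = ΣzᵢKᵢ − 1 = 0.2473 and g(1) = 1 − Σzᵢ/Kᵢ = -0.3998, so a root lies in (0, 1).
Newton–Raphson from ψ = 0.69:
  ψ = 0.6900: g = -0.13648, g' = -0.6123 → ψ = 0.4671
  ψ = 0.4671: g = -0.01464, g' = -0.5064 → ψ = 0.4382
  ψ = 0.4382: g = -0.00006, g' = -0.5027 → ψ = 0.4381
Converged at ψ = 0.4381.
Compositions from xᵢ = zᵢ/(1+ψ(Kᵢ−1)), yᵢ = Kᵢxᵢ:
  1: x = 0.2050, y = 0.4814
  2: x = 0.3490, y = 0.3643
  3: x = 0.4460, y = 0.1542

x_2 = 0.3490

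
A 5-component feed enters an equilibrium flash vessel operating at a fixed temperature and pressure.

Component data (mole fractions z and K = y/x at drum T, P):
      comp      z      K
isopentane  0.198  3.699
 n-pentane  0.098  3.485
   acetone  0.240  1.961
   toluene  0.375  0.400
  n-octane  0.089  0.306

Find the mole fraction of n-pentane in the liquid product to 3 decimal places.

x_n-pentane = 0.040

Material balance + equilibrium reduce to Σ zᵢ(Kᵢ−1)/(1+β(Kᵢ−1)) = 0.
Check two-phase: ΣzᵢKᵢ = 1.722 > 1 and Σzᵢ/Kᵢ = 1.432 > 1, so g(0) = 0.722 > 0 and g(1) = -0.432 < 0.
Iterate (Newton) starting at β = 0.5:
  β = 0.500: g = 0.0758, g' = -0.859 → β = 0.588
  β = 0.588: g = 0.0006, g' = -0.851 → β = 0.589
Converged at β = 0.589.
Compositions from xᵢ = zᵢ/(1+β(Kᵢ−1)), yᵢ = Kᵢxᵢ:
  isopentane: x = 0.076, y = 0.283
  n-pentane: x = 0.040, y = 0.139
  acetone: x = 0.153, y = 0.301
  toluene: x = 0.580, y = 0.232
  n-octane: x = 0.151, y = 0.046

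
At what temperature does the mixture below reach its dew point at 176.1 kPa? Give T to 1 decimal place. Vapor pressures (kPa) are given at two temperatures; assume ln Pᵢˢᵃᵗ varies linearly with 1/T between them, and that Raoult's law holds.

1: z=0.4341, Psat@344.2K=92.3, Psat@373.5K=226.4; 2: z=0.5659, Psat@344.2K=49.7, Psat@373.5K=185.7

Dew-point temperature: Σzᵢ·P/Pᵢˢᵃᵗ(T) = 1. Interpolate ln Pᵢˢᵃᵗ = aᵢ + bᵢ/T.
  T = 344.2 K: ΣzᵢP/Pᵢˢᵃᵗ = 2.8334
  T = 373.5 K: ΣzᵢP/Pᵢˢᵃᵗ = 0.8743
  T = 358.9 K: ΣzᵢP/Pᵢˢᵃᵗ = 1.5260
  T = 366.2 K: ΣzᵢP/Pᵢˢᵃᵗ = 1.1473
  T = 369.9 K: ΣzᵢP/Pᵢˢᵃᵗ = 0.9981
  T = 368.0 K: ΣzᵢP/Pᵢˢᵃᵗ = 1.0717
  T = 368.9 K: ΣzᵢP/Pᵢˢᵃᵗ = 1.0360
Interpolating between 368.9 K and 369.9 K gives T ≈ 369.8 K.

T = 369.8 K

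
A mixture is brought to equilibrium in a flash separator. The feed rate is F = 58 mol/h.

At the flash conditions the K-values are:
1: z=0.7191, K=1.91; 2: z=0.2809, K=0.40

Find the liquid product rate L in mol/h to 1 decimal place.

L = 6.4 mol/h

Let ψ = V/F and solve Σ zᵢ(Kᵢ−1)/(1+ψ(Kᵢ−1)) = 0.
Feasibility: ΣzᵢKᵢ = 1.4858, Σzᵢ/Kᵢ = 1.0787 — both > 1, two phases present.
Binary case is linear: z₁(K₁−1)(1+ψ(K₂−1)) + z₂(K₂−1)(1+ψ(K₁−1)) = 0
⇒ ψ = [z₁(K₁−1)+z₂(K₂−1)] / [−(K₁−1)(K₂−1)] = 0.48584/0.54600 = 0.8898
Then V = ψ·F = 0.8898·58 = 51.6 mol/h and L = F − V = 6.4 mol/h.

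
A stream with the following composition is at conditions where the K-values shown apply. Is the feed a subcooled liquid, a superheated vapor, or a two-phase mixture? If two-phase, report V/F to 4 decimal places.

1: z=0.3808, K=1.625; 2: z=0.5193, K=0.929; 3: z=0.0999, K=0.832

superheated vapor

ΣzᵢKᵢ = 1.1843; Σzᵢ/Kᵢ = 0.9134.
Since Σzᵢ/Kᵢ < 1 the mixture is above its dew point — single vapor phase.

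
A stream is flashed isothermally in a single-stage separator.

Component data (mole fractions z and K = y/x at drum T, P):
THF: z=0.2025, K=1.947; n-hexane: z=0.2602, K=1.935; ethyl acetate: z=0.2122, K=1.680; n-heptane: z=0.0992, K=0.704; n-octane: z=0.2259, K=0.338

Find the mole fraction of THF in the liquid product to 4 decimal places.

Rachford–Rice: g(ψ) = Σ zᵢ(Kᵢ−1)/(1+ψ(Kᵢ−1)) = 0.
Feasibility: ΣzᵢKᵢ = 1.4004, Σzᵢ/Kᵢ = 1.1740 — both > 1, two phases present.
Newton iteration, ψ⁰ = 0.5:
  ψ = 0.5000: g = 0.14561, g' = -0.4771 → ψ = 0.8052
  ψ = 0.8052: g = -0.01797, g' = -0.6425 → ψ = 0.7772
  ψ = 0.7772: g = -0.00042, g' = -0.6133 → ψ = 0.7766
Converged at ψ = 0.7766.
Compositions from xᵢ = zᵢ/(1+ψ(Kᵢ−1)), yᵢ = Kᵢxᵢ:
  THF: x = 0.1167, y = 0.2272
  n-hexane: x = 0.1507, y = 0.2917
  ethyl acetate: x = 0.1389, y = 0.2333
  n-heptane: x = 0.1288, y = 0.0907
  n-octane: x = 0.4649, y = 0.1571

x_THF = 0.1167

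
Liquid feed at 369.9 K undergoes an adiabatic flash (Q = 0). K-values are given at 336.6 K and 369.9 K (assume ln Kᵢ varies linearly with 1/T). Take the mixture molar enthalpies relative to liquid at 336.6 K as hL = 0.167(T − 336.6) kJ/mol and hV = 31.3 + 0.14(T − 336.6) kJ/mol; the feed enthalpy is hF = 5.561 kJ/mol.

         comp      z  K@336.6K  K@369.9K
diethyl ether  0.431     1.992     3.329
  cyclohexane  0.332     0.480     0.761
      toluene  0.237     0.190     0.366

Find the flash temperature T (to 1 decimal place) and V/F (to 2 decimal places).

Adiabatic flash: solve Rachford–Rice at each trial T, then check hF = ψ·hV(T) + (1−ψ)·hL(T).
  T = 336.6 K: K = (1.992, 0.480, 0.190), RR gives ψ = 0.097, H_out = 3.030 kJ/mol
  T = 369.9 K: K = (3.329, 0.761, 0.366), RR gives ψ = 0.724, H_out = 27.571 kJ/mol
  T = 353.2 K: K = (2.604, 0.611, 0.268), RR gives ψ = 0.431, H_out = 16.060 kJ/mol
  T = 344.9 K: K = (2.285, 0.543, 0.226), RR gives ψ = 0.279, H_out = 10.055 kJ/mol
  T = 340.8 K: K = (2.137, 0.511, 0.208), RR gives ψ = 0.195, H_out = 6.771 kJ/mol
  T = 338.7 K: K = (2.064, 0.495, 0.199), RR gives ψ = 0.147, H_out = 4.958 kJ/mol
Linear interpolation between T = 338.7 (H_out = 4.958) and T = 340.8 (H_out = 6.771) on hF = 5.561 gives T ≈ 339.4 K, at which ψ = 0.16.

T = 339.4 K, V/F = 0.16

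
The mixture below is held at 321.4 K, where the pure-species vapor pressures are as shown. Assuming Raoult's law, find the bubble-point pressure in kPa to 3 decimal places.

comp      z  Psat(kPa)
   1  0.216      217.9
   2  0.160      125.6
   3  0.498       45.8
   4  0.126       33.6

Pbub = 94.204 kPa

At the bubble point ψ → 0, so ΣzᵢKᵢ = 1 with Kᵢ = Pᵢˢᵃᵗ/P ⇒ P = ΣzᵢPᵢˢᵃᵗ.
P = 0.216·217.9 + 0.160·125.6 + 0.498·45.8 + 0.126·33.6 = 94.204 kPa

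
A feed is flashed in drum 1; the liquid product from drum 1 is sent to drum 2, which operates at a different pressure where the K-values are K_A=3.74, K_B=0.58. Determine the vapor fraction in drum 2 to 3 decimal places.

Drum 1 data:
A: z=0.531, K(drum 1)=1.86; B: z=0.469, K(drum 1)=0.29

V/F (drum 2) = 0.877

Drum 1:
Material balance + equilibrium reduce to Σ zᵢ(Kᵢ−1)/(1+ψ₁(Kᵢ−1)) = 0.
Feasibility: ΣzᵢKᵢ = 1.124, Σzᵢ/Kᵢ = 1.903 — both > 1, two phases present.
Binary case is linear: z₁(K₁−1)(1+ψ₁(K₂−1)) + z₂(K₂−1)(1+ψ₁(K₁−1)) = 0
⇒ ψ₁ = [z₁(K₁−1)+z₂(K₂−1)] / [−(K₁−1)(K₂−1)] = 0.1237/0.6106 = 0.203
Drum-1 compositions:
  A: x = 0.452, y = 0.841
  B: x = 0.548, y = 0.159
Drum-2 feed = drum-1 liquid: z₂ = (0.4522, 0.5478).
Drum 2:
Material balance + equilibrium reduce to Σ zᵢ(Kᵢ−1)/(1+ψ₂(Kᵢ−1)) = 0.
Feasibility: ΣzᵢKᵢ = 2.009, Σzᵢ/Kᵢ = 1.065 — both > 1, two phases present.
Newton–Raphson from ψ₂ = 0.43:
  ψ₂ = 0.430: g = 0.2881, g' = -0.860 → ψ₂ = 0.765
  ψ₂ = 0.765: g = 0.0611, g' = -0.564 → ψ₂ = 0.874
  ψ₂ = 0.874: g = 0.0017, g' = -0.536 → ψ₂ = 0.877
Converged at ψ₂ = 0.877.
  A: x = 0.133, y = 0.497
  B: x = 0.867, y = 0.503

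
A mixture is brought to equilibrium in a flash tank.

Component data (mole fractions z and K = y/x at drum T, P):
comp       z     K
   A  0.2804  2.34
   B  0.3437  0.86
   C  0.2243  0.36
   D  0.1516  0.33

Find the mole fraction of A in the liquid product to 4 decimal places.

x_A = 0.2373

Let ψ = V/F and solve Σ zᵢ(Kᵢ−1)/(1+ψ(Kᵢ−1)) = 0.
Check two-phase: ΣzᵢKᵢ = 1.0825 > 1 and Σzᵢ/Kᵢ = 1.6019 > 1, so g(0) = 0.0825 > 0 and g(1) = -0.6019 < 0.
Newton–Raphson from ψ = 0.5:
  ψ = 0.5000: g = -0.19059, g' = -0.5409 → ψ = 0.1476
  ψ = 0.1476: g = -0.00671, g' = -0.5538 → ψ = 0.1355
  ψ = 0.1355: g = 0.00004, g' = -0.5601 → ψ = 0.1356
Converged at ψ = 0.1356.
Compositions from xᵢ = zᵢ/(1+ψ(Kᵢ−1)), yᵢ = Kᵢxᵢ:
  A: x = 0.2373, y = 0.5553
  B: x = 0.3504, y = 0.3013
  C: x = 0.2456, y = 0.0884
  D: x = 0.1667, y = 0.0550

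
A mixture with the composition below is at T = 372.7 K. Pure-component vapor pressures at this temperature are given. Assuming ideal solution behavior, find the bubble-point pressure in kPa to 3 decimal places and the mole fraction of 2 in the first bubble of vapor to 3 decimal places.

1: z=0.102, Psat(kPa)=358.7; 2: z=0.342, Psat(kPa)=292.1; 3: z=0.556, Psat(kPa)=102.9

At the bubble point ψ → 0, so ΣzᵢKᵢ = 1 with Kᵢ = Pᵢˢᵃᵗ/P ⇒ P = ΣzᵢPᵢˢᵃᵗ.
P = 0.102·358.7 + 0.342·292.1 + 0.556·102.9 = 193.698 kPa
yᵢ = zᵢPᵢˢᵃᵗ/P ⇒ y_2 = 0.342·292.1/193.698 = 0.516

Pbub = 193.698 kPa, y_2 = 0.516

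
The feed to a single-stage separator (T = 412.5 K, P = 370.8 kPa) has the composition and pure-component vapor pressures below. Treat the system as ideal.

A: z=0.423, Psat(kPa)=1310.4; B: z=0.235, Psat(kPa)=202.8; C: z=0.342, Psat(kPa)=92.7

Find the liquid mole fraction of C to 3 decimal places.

x_C = 0.506

Raoult's law: Kᵢ = Pᵢˢᵃᵗ/P = Pᵢˢᵃᵗ/370.8.
  K_A = 1310.4/370.8 = 3.53398, K_B = 202.8/370.8 = 0.54693, K_C = 92.7/370.8 = 0.25000
Material balance + equilibrium reduce to Σ zᵢ(Kᵢ−1)/(1+V/F(Kᵢ−1)) = 0.
Check two-phase: ΣzᵢKᵢ = 1.709 > 1 and Σzᵢ/Kᵢ = 1.917 > 1, so g(0) = 0.709 > 0 and g(1) = -0.917 < 0.
Iterate (Newton) starting at V/F = 0.5:
  V/F = 0.500: g = -0.0752, g' = -1.102 → V/F = 0.432
Converged at V/F = 0.432.
Compositions from xᵢ = zᵢ/(1+V/F(Kᵢ−1)), yᵢ = Kᵢxᵢ:
  A: x = 0.202, y = 0.714
  B: x = 0.292, y = 0.160
  C: x = 0.506, y = 0.126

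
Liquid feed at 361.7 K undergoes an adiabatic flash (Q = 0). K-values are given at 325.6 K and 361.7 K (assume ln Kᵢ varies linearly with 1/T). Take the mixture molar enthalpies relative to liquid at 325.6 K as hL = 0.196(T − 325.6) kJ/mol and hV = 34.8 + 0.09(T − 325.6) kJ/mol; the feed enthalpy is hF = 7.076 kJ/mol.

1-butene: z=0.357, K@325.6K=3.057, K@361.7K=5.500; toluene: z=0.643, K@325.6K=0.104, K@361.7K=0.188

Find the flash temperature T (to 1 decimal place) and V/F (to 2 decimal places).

T = 334.6 K, V/F = 0.16

Adiabatic flash: solve Rachford–Rice at each trial T, then check hF = ψ·hV(T) + (1−ψ)·hL(T).
  T = 325.6 K: K = (3.057, 0.104), RR gives ψ = 0.086, H_out = 2.987 kJ/mol
  T = 361.7 K: K = (5.500, 0.188), RR gives ψ = 0.297, H_out = 16.267 kJ/mol
  T = 343.6 K: K = (4.161, 0.142), RR gives ψ = 0.213, H_out = 10.521 kJ/mol
  T = 334.6 K: K = (3.581, 0.122), RR gives ψ = 0.157, H_out = 7.095 kJ/mol
  T = 330.1 K: K = (3.312, 0.113), RR gives ψ = 0.124, H_out = 5.148 kJ/mol
  T = 332.4 K: K = (3.448, 0.117), RR gives ψ = 0.142, H_out = 6.167 kJ/mol
Linear interpolation between T = 332.4 (H_out = 6.167) and T = 334.6 (H_out = 7.095) on hF = 7.076 gives T ≈ 334.6 K, at which ψ = 0.16.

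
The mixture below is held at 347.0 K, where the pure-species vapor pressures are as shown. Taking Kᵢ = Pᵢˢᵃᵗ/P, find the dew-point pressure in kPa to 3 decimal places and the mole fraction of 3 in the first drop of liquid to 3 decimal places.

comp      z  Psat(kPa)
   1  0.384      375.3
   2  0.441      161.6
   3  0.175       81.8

Pdew = 169.736 kPa, x_3 = 0.363

At the dew point ψ → 1, so Σzᵢ/Kᵢ = 1 with Kᵢ = Pᵢˢᵃᵗ/P ⇒ 1/P = Σzᵢ/Pᵢˢᵃᵗ.
1/P = 0.384/375.3 + 0.441/161.6 + 0.175/81.8 = 0.005892 ⇒ P = 169.736 kPa
xᵢ = zᵢP/Pᵢˢᵃᵗ ⇒ x_3 = 0.175·169.736/81.8 = 0.363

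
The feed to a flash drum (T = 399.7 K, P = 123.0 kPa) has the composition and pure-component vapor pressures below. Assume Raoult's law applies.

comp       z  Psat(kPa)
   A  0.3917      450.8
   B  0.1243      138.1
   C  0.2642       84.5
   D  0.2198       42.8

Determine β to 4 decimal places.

Raoult's law: Kᵢ = Pᵢˢᵃᵗ/P = Pᵢˢᵃᵗ/123.0.
  K_A = 450.8/123.0 = 3.665041, K_B = 138.1/123.0 = 1.122764, K_C = 84.5/123.0 = 0.686992, K_D = 42.8/123.0 = 0.347967
Material balance + equilibrium reduce to Σ zᵢ(Kᵢ−1)/(1+β(Kᵢ−1)) = 0.
Check two-phase: ΣzᵢKᵢ = 1.8331 > 1 and Σzᵢ/Kᵢ = 1.2338 > 1, so g(0) = 0.8331 > 0 and g(1) = -0.2338 < 0.
Newton–Raphson from β = 0.5:
  β = 0.5000: g = 0.15124, g' = -0.7551 → β = 0.7003
  β = 0.7003: g = 0.00859, g' = -0.6991 → β = 0.7126
Converged at β = 0.7126.

β = 0.7126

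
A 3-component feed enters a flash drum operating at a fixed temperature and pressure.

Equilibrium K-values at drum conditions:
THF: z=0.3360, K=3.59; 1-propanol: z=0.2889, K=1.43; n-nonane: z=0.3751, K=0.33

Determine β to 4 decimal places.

Material balance + equilibrium reduce to Σ zᵢ(Kᵢ−1)/(1+β(Kᵢ−1)) = 0.
Check two-phase: ΣzᵢKᵢ = 1.7431 > 1 and Σzᵢ/Kᵢ = 1.4323 > 1, so g(0) = 0.7431 > 0 and g(1) = -0.4323 < 0.
Newton iteration, β⁰ = 0.46:
  β = 0.4600: g = 0.13755, g' = -0.8584 → β = 0.6202
  β = 0.6202: g = 0.00194, g' = -0.8580 → β = 0.6225
Converged at β = 0.6225.

β = 0.6225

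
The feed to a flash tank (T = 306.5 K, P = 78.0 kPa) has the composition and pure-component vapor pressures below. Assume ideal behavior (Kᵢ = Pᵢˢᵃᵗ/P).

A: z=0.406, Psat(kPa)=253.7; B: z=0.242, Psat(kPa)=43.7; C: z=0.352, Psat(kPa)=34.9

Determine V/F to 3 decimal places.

V/F = 0.534

Raoult's law: Kᵢ = Pᵢˢᵃᵗ/P = Pᵢˢᵃᵗ/78.0.
  K_A = 253.7/78.0 = 3.25256, K_B = 43.7/78.0 = 0.56026, K_C = 34.9/78.0 = 0.44744
Material balance + equilibrium reduce to Σ zᵢ(Kᵢ−1)/(1+V/F(Kᵢ−1)) = 0.
g(0) = ΣzᵢKᵢ − 1 = 0.614 and g(1) = 1 − Σzᵢ/Kᵢ = -0.343, so a root lies in (0, 1).
Newton iteration, V/F⁰ = 0.4:
  V/F = 0.400: g = 0.1023, g' = -0.816 → V/F = 0.525
  V/F = 0.525: g = 0.0065, g' = -0.725 → V/F = 0.534
Converged at V/F = 0.534.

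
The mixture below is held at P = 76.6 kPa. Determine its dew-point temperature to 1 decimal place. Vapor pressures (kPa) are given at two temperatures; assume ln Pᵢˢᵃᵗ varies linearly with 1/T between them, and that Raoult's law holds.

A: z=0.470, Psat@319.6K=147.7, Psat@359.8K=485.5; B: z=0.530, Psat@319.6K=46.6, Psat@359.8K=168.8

T = 322.7 K

Dew-point temperature: Σzᵢ·P/Pᵢˢᵃᵗ(T) = 1. Interpolate ln Pᵢˢᵃᵗ = aᵢ + bᵢ/T.
  T = 319.6 K: ΣzᵢP/Pᵢˢᵃᵗ = 1.1150
  T = 359.8 K: ΣzᵢP/Pᵢˢᵃᵗ = 0.3147
  T = 339.7 K: ΣzᵢP/Pᵢˢᵃᵗ = 0.5704
  T = 329.6 K: ΣzᵢP/Pᵢˢᵃᵗ = 0.7907
  T = 324.6 K: ΣzᵢP/Pᵢˢᵃᵗ = 0.9364
  T = 322.1 K: ΣzᵢP/Pᵢˢᵃᵗ = 1.0211
Interpolating between 322.1 K and 324.6 K gives T ≈ 322.7 K.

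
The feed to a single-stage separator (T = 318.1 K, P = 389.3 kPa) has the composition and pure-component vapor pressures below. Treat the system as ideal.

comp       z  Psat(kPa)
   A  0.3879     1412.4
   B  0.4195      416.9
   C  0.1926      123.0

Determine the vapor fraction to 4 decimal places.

ψ = 0.8858

Raoult's law: Kᵢ = Pᵢˢᵃᵗ/P = Pᵢˢᵃᵗ/389.3.
  K_A = 1412.4/389.3 = 3.628050, K_B = 416.9/389.3 = 1.070896, K_C = 123.0/389.3 = 0.315952
Newton iteration, ψ⁰ = 0.5:
  ψ = 0.5000: g = 0.26903, g' = -0.7105 → ψ = 0.8787
  ψ = 0.8787: g = 0.00581, g' = -0.8128 → ψ = 0.8858
Converged at ψ = 0.8858.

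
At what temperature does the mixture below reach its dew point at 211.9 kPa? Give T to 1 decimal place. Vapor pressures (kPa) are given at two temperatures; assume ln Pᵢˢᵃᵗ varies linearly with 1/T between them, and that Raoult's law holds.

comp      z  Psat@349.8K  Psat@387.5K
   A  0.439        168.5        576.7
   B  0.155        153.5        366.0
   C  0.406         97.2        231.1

Dew-point temperature: Σzᵢ·P/Pᵢˢᵃᵗ(T) = 1. Interpolate ln Pᵢˢᵃᵗ = aᵢ + bᵢ/T.
  T = 349.8 K: ΣzᵢP/Pᵢˢᵃᵗ = 1.6511
  T = 387.5 K: ΣzᵢP/Pᵢˢᵃᵗ = 0.6233
  T = 368.6 K: ΣzᵢP/Pᵢˢᵃᵗ = 0.9874
  T = 359.2 K: ΣzᵢP/Pᵢˢᵃᵗ = 1.2671
  T = 363.9 K: ΣzᵢP/Pᵢˢᵃᵗ = 1.1165
  T = 366.2 K: ΣzᵢP/Pᵢˢᵃᵗ = 1.0509
Interpolating between 366.2 K and 368.6 K gives T ≈ 368.1 K.

T = 368.1 K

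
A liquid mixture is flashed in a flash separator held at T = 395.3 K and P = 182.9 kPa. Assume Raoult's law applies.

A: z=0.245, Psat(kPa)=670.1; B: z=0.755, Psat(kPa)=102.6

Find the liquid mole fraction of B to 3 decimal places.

x_B = 0.859

Raoult's law: Kᵢ = Pᵢˢᵃᵗ/P = Pᵢˢᵃᵗ/182.9.
  K_A = 670.1/182.9 = 3.66375, K_B = 102.6/182.9 = 0.56096
Material balance + equilibrium reduce to Σ zᵢ(Kᵢ−1)/(1+β(Kᵢ−1)) = 0.
Check two-phase: ΣzᵢKᵢ = 1.321 > 1 and Σzᵢ/Kᵢ = 1.413 > 1, so g(0) = 0.321 > 0 and g(1) = -0.413 < 0.
Binary case is linear: z₁(K₁−1)(1+β(K₂−1)) + z₂(K₂−1)(1+β(K₁−1)) = 0
⇒ β = [z₁(K₁−1)+z₂(K₂−1)] / [−(K₁−1)(K₂−1)] = 0.3211/1.1695 = 0.275
Compositions from xᵢ = zᵢ/(1+β(Kᵢ−1)), yᵢ = Kᵢxᵢ:
  A: x = 0.141, y = 0.518
  B: x = 0.859, y = 0.482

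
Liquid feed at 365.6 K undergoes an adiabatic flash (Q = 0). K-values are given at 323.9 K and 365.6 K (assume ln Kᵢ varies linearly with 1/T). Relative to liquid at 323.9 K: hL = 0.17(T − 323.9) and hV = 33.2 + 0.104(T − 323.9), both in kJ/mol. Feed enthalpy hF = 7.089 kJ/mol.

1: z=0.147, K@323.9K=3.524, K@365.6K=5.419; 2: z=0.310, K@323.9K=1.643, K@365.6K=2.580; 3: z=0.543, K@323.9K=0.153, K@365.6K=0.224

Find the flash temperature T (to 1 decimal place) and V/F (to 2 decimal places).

Adiabatic flash: solve Rachford–Rice at each trial T, then check hF = ψ·hV(T) + (1−ψ)·hL(T).
  T = 323.9 K: K = (3.524, 1.643, 0.153), RR gives ψ = 0.084, H_out = 2.791 kJ/mol
  T = 365.6 K: K = (5.419, 2.580, 0.224), RR gives ψ = 0.344, H_out = 17.569 kJ/mol
  T = 344.8 K: K = (4.429, 2.088, 0.187), RR gives ψ = 0.237, H_out = 11.089 kJ/mol
  T = 334.4 K: K = (3.967, 1.860, 0.170), RR gives ψ = 0.168, H_out = 7.255 kJ/mol
  T = 329.1 K: K = (3.740, 1.749, 0.161), RR gives ψ = 0.128, H_out = 5.088 kJ/mol
  T = 331.8 K: K = (3.855, 1.805, 0.166), RR gives ψ = 0.149, H_out = 6.212 kJ/mol
  T = 333.1 K: K = (3.911, 1.833, 0.168), RR gives ψ = 0.159, H_out = 6.738 kJ/mol
Linear interpolation between T = 333.1 (H_out = 6.738) and T = 334.4 (H_out = 7.255) on hF = 7.089 gives T ≈ 334.0 K, at which ψ = 0.17.

T = 334.0 K, V/F = 0.17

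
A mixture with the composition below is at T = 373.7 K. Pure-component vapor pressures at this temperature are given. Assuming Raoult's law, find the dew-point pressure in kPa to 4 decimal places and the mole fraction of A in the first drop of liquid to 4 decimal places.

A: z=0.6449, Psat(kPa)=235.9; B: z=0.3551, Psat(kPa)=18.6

At the dew point ψ → 1, so Σzᵢ/Kᵢ = 1 with Kᵢ = Pᵢˢᵃᵗ/P ⇒ 1/P = Σzᵢ/Pᵢˢᵃᵗ.
1/P = 0.6449/235.9 + 0.3551/18.6 = 0.0218252 ⇒ P = 45.8186 kPa
xᵢ = zᵢP/Pᵢˢᵃᵗ ⇒ x_A = 0.6449·45.8186/235.9 = 0.1253

Pdew = 45.8186 kPa, x_A = 0.1253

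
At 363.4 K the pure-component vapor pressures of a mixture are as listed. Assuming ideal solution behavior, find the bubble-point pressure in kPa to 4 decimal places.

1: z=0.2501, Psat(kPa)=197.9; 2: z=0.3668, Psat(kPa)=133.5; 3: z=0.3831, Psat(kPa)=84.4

At the bubble point ψ → 0, so ΣzᵢKᵢ = 1 with Kᵢ = Pᵢˢᵃᵗ/P ⇒ P = ΣzᵢPᵢˢᵃᵗ.
P = 0.2501·197.9 + 0.3668·133.5 + 0.3831·84.4 = 130.7962 kPa

Pbub = 130.7962 kPa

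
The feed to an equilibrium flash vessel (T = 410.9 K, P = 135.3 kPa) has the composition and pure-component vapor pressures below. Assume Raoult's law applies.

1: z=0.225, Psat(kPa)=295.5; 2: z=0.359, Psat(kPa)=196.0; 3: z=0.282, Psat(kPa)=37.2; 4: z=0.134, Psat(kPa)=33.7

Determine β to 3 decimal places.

Raoult's law: Kᵢ = Pᵢˢᵃᵗ/P = Pᵢˢᵃᵗ/135.3.
  K_1 = 295.5/135.3 = 2.18404, K_2 = 196.0/135.3 = 1.44863, K_3 = 37.2/135.3 = 0.27494, K_4 = 33.7/135.3 = 0.24908
Newton iteration, β⁰ = 0.5:
  β = 0.500: g = -0.1830, g' = -0.731 → β = 0.250
  β = 0.250: g = -0.0231, g' = -0.582 → β = 0.210
Converged at β = 0.210.

β = 0.210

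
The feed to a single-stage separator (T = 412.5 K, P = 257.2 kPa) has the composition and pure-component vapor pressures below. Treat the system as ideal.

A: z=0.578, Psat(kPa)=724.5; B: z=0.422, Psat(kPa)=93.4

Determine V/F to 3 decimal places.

V/F = 0.675

Raoult's law: Kᵢ = Pᵢˢᵃᵗ/P = Pᵢˢᵃᵗ/257.2.
  K_A = 724.5/257.2 = 2.81687, K_B = 93.4/257.2 = 0.36314
Material balance + equilibrium reduce to Σ zᵢ(Kᵢ−1)/(1+V/F(Kᵢ−1)) = 0.
Check two-phase: ΣzᵢKᵢ = 1.781 > 1 and Σzᵢ/Kᵢ = 1.367 > 1, so g(0) = 0.781 > 0 and g(1) = -0.367 < 0.
Iterate (Newton) starting at V/F = 0.61:
  V/F = 0.610: g = 0.0586, g' = -0.887 → V/F = 0.676
  V/F = 0.676: g = -0.0007, g' = -0.912 → V/F = 0.675
Converged at V/F = 0.675.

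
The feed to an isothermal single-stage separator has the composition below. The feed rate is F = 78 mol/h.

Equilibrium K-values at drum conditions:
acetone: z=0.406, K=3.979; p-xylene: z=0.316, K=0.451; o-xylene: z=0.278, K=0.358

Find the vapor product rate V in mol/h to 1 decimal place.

V = 37.8 mol/h

Material balance + equilibrium reduce to Σ zᵢ(Kᵢ−1)/(1+ψ(Kᵢ−1)) = 0.
Feasibility: ΣzᵢKᵢ = 1.858, Σzᵢ/Kᵢ = 1.579 — both > 1, two phases present.
Newton–Raphson from ψ = 0.5:
  ψ = 0.500: g = -0.0161, g' = -1.011 → ψ = 0.484
Converged at ψ = 0.484.
Then V = ψ·F = 0.4841·78 = 37.8 mol/h and L = F − V = 40.2 mol/h.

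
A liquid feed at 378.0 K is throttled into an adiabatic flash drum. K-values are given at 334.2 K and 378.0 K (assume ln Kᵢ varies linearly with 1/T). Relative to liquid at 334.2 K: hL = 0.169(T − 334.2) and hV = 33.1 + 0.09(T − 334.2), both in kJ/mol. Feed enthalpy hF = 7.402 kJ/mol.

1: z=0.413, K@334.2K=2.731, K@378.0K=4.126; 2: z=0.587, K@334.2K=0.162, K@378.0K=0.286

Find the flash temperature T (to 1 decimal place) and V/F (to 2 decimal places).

Adiabatic flash: solve Rachford–Rice at each trial T, then check hF = ψ·hV(T) + (1−ψ)·hL(T).
  T = 334.2 K: K = (2.731, 0.162), RR gives ψ = 0.154, H_out = 5.088 kJ/mol
  T = 378.0 K: K = (4.126, 0.286), RR gives ψ = 0.391, H_out = 18.981 kJ/mol
  T = 356.1 K: K = (3.400, 0.219), RR gives ψ = 0.284, H_out = 12.617 kJ/mol
  T = 345.1 K: K = (3.056, 0.189), RR gives ψ = 0.224, H_out = 9.059 kJ/mol
  T = 339.6 K: K = (2.890, 0.175), RR gives ψ = 0.190, H_out = 7.125 kJ/mol
  T = 342.4 K: K = (2.974, 0.182), RR gives ψ = 0.208, H_out = 8.125 kJ/mol
  T = 341.0 K: K = (2.932, 0.179), RR gives ψ = 0.199, H_out = 7.629 kJ/mol
Linear interpolation between T = 339.6 (H_out = 7.125) and T = 341.0 (H_out = 7.629) on hF = 7.402 gives T ≈ 340.4 K, at which ψ = 0.20.

T = 340.4 K, V/F = 0.20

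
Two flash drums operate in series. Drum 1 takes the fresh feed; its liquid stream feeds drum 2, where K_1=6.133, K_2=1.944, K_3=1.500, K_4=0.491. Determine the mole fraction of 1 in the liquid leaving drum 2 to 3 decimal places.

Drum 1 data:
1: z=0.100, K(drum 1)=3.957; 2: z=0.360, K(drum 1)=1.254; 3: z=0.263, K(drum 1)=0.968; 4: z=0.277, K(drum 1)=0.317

x_1 (drum 2) = 0.010

Drum 1:
Newton iteration, ψ₁⁰ = 0.69:
  ψ₁ = 0.690: g = -0.1914, g' = -0.574 → ψ₁ = 0.357
  ψ₁ = 0.357: g = -0.0308, g' = -0.453 → ψ₁ = 0.288
  ψ₁ = 0.288: g = 0.0007, g' = -0.475 → ψ₁ = 0.290
Converged at ψ₁ = 0.290.
Drum-1 compositions:
  1: x = 0.054, y = 0.213
  2: x = 0.335, y = 0.420
  3: x = 0.265, y = 0.257
  4: x = 0.345, y = 0.109
Drum-2 feed = drum-1 liquid: z₂ = (0.0538, 0.3353, 0.2655, 0.3454).
Drum 2:
Material balance + equilibrium reduce to Σ zᵢ(Kᵢ−1)/(1+ψ₂(Kᵢ−1)) = 0.
Feasibility: ΣzᵢKᵢ = 1.550, Σzᵢ/Kᵢ = 1.062 — both > 1, two phases present.
Iterate (Newton) starting at ψ₂ = 0.55:
  ψ₂ = 0.550: g = 0.1406, g' = -0.440 → ψ₂ = 0.870
  ψ₂ = 0.870: g = 0.0015, g' = -0.458 → ψ₂ = 0.873
Converged at ψ₂ = 0.873.
  1: x = 0.010, y = 0.060
  2: x = 0.184, y = 0.357
  3: x = 0.185, y = 0.277
  4: x = 0.622, y = 0.305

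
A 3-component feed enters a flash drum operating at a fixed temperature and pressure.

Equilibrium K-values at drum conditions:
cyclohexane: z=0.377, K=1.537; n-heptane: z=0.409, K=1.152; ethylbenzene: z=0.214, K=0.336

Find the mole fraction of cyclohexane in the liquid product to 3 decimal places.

x_cyclohexane = 0.295

Material balance + equilibrium reduce to Σ zᵢ(Kᵢ−1)/(1+V/F(Kᵢ−1)) = 0.
Feasibility: ΣzᵢKᵢ = 1.123, Σzᵢ/Kᵢ = 1.237 — both > 1, two phases present.
Iterate (Newton) starting at V/F = 0.65:
  V/F = 0.650: g = -0.0433, g' = -0.360 → V/F = 0.529
  V/F = 0.529: g = -0.0040, g' = -0.298 → V/F = 0.516
Converged at V/F = 0.516.
Compositions from xᵢ = zᵢ/(1+V/F(Kᵢ−1)), yᵢ = Kᵢxᵢ:
  cyclohexane: x = 0.295, y = 0.454
  n-heptane: x = 0.379, y = 0.437
  ethylbenzene: x = 0.326, y = 0.109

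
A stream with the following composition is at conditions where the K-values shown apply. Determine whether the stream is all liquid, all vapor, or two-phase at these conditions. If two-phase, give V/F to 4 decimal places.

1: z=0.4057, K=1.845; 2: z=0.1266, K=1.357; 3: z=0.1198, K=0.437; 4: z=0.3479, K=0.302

two-phase, V/F = 0.1545

ΣzᵢKᵢ = 1.0777; Σzᵢ/Kᵢ = 1.7393.
Both exceed 1, so a two-phase solution exists.
Newton–Raphson from ψ = 0.59:
  ψ = 0.5900: g = -0.24775, g' = -0.7151 → ψ = 0.2435
  ψ = 0.2435: g = -0.04484, g' = -0.5099 → ψ = 0.1556
  ψ = 0.1556: g = -0.00055, g' = -0.4997 → ψ = 0.1545
Converged at ψ = 0.1545.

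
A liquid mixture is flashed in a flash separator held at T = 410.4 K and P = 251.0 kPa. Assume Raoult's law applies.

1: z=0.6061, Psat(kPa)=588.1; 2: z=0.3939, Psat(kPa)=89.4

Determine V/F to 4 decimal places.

V/F = 0.6481

Raoult's law: Kᵢ = Pᵢˢᵃᵗ/P = Pᵢˢᵃᵗ/251.0.
  K_1 = 588.1/251.0 = 2.343028, K_2 = 89.4/251.0 = 0.356175
Binary case is linear: z₁(K₁−1)(1+V/F(K₂−1)) + z₂(K₂−1)(1+V/F(K₁−1)) = 0
⇒ V/F = [z₁(K₁−1)+z₂(K₂−1)] / [−(K₁−1)(K₂−1)] = 0.56041/0.86467 = 0.6481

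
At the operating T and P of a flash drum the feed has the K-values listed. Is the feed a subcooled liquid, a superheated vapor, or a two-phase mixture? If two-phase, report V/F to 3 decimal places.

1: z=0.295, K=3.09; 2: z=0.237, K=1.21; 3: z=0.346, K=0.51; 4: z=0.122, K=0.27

two-phase, V/F = 0.471

ΣzᵢKᵢ = 1.408; Σzᵢ/Kᵢ = 1.422.
Both exceed 1, so a two-phase solution exists.
Material balance + equilibrium reduce to Σ zᵢ(Kᵢ−1)/(1+ψ(Kᵢ−1)) = 0.
Newton iteration, ψ⁰ = 0.35:
  ψ = 0.350: g = 0.0782, g' = -0.677 → ψ = 0.465
  ψ = 0.465: g = 0.0033, g' = -0.628 → ψ = 0.471
Converged at ψ = 0.471.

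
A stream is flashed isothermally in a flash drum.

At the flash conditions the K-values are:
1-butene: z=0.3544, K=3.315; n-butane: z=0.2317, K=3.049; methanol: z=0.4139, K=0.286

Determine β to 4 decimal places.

β = 0.6332

Let β = V/F and solve Σ zᵢ(Kᵢ−1)/(1+β(Kᵢ−1)) = 0.
Check two-phase: ΣzᵢKᵢ = 1.9997 > 1 and Σzᵢ/Kᵢ = 1.6301 > 1, so g(0) = 0.9997 > 0 and g(1) = -0.6301 < 0.
Newton iteration, β⁰ = 0.5:
  β = 0.5000: g = 0.15517, g' = -1.1557 → β = 0.6343
  β = 0.6343: g = -0.00129, g' = -1.2006 → β = 0.6332
Converged at β = 0.6332.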